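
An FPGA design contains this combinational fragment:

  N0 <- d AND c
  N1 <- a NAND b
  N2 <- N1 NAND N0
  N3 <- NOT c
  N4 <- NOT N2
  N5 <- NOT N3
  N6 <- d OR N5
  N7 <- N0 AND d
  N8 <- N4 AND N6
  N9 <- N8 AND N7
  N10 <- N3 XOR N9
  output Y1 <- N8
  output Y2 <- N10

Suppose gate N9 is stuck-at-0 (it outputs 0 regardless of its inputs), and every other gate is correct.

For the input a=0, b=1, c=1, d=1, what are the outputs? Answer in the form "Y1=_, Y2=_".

Y1=1, Y2=0

Propagate with N9 forced: N0=1, N1=1, N2=0, N3=0, N4=1, N5=1, N6=1, N7=1, N8=1, N9=0 [stuck-at-0], N10=0.
So the outputs are Y1=1, Y2=0. (Without the fault they would be Y1=1, Y2=1.)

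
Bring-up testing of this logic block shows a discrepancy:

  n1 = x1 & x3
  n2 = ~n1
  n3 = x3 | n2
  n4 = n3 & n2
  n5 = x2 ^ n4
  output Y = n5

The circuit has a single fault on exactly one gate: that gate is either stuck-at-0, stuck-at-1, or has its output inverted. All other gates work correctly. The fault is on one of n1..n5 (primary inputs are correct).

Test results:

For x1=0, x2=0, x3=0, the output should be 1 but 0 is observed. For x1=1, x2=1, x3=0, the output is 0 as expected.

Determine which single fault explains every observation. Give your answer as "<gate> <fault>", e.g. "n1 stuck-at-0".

n5 stuck-at-0

Fault-free values for test 1 (x1=0, x2=0, x3=0): n1=0, n2=1, n3=1, n4=1, n5=1, giving Y=1. Observed 0.
Test 1: faults giving observed 0 are {n1 stuck-at-1, n1 inverted output, n2 stuck-at-0, n2 inverted output, n3 stuck-at-0, n3 inverted output, n4 stuck-at-0, n4 inverted output, n5 stuck-at-0, n5 inverted output}.
Test 2 (x1=1, x2=1, x3=0): fault-free n1=0, n2=1, n3=1, n4=1, n5=0 → 0; observed 0. Eliminates n1 stuck-at-1, n1 inverted output, n2 stuck-at-0, n2 inverted output, n3 stuck-at-0, n3 inverted output, n4 stuck-at-0, n4 inverted output, n5 inverted output.
Only n5 stuck-at-0 is consistent with every test.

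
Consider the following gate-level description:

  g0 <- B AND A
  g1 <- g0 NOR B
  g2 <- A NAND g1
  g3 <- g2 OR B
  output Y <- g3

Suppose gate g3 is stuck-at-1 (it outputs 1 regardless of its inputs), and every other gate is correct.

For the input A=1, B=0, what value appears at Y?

1

Propagate with g3 forced: g0=0, g1=1, g2=0, g3=1 [stuck-at-1].
So Y = 1. (Without the fault it would be 0.)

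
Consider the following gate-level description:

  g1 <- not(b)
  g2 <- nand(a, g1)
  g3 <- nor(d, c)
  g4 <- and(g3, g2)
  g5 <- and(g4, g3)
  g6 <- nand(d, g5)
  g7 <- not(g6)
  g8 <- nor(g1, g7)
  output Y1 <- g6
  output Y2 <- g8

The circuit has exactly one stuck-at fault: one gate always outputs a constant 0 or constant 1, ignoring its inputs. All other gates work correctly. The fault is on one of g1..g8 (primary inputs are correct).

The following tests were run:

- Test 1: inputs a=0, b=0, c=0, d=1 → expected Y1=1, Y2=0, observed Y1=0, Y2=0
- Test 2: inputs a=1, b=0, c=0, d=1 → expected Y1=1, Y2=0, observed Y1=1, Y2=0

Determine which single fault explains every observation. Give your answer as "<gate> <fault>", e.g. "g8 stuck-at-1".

Fault-free values for test 1 (a=0, b=0, c=0, d=1): g1=1, g2=1, g3=0, g4=0, g5=0, g6=1, g7=0, g8=0, giving Y1=1, Y2=0. Observed Y1=0, Y2=0.
Test 1: faults giving observed Y1=0, Y2=0 are {g3 stuck-at-1, g5 stuck-at-1, g6 stuck-at-0}.
Test 2 (a=1, b=0, c=0, d=1): fault-free g1=1, g2=0, g3=0, g4=0, g5=0, g6=1, g7=0, g8=0 → Y1=1, Y2=0; observed Y1=1, Y2=0. Eliminates g5 stuck-at-1, g6 stuck-at-0.
Only g3 stuck-at-1 is consistent with every test.

g3 stuck-at-1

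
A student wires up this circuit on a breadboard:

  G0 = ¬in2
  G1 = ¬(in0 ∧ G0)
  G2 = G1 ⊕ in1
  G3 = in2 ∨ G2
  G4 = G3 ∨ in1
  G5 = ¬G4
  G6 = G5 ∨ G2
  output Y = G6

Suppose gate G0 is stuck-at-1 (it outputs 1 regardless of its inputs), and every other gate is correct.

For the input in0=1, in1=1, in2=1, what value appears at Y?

Propagate with G0 forced: G0=1 [stuck-at-1], G1=0, G2=1, G3=1, G4=1, G5=0, G6=1.
So Y = 1. (Without the fault it would be 0.)

1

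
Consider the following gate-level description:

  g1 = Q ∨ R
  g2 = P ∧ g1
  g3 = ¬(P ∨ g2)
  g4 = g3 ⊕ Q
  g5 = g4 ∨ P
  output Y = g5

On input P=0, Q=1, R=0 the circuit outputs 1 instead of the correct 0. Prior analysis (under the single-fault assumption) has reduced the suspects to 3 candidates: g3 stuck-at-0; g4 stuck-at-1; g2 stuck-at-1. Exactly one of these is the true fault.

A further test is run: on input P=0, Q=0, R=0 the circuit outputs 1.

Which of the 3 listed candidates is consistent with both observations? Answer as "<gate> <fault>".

g4 stuck-at-1

Evaluate each candidate on input P=0, Q=0, R=0:
  g3 stuck-at-0: g1=0, g2=0, g3=0 [stuck-at-0], g4=0, g5=0 → 0 — eliminated
  g4 stuck-at-1: g1=0, g2=0, g3=1, g4=1 [stuck-at-1], g5=1 → 1 — matches
  g2 stuck-at-1: g1=0, g2=1 [stuck-at-1], g3=0, g4=0, g5=0 → 0 — eliminated
Only g4 stuck-at-1 reproduces the observed 1.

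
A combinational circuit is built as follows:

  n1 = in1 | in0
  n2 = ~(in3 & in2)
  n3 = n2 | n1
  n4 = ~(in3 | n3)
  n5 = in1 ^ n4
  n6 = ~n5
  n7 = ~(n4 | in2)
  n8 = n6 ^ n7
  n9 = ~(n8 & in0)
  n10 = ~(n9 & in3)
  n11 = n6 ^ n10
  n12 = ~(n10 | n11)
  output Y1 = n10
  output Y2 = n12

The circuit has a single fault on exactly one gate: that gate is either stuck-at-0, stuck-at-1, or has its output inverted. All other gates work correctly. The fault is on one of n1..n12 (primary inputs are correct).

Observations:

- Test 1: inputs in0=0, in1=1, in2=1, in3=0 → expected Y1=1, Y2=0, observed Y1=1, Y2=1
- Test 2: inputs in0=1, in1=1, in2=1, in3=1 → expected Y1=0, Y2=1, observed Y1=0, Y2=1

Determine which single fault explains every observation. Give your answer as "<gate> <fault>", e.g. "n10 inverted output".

n12 stuck-at-1

Fault-free values for test 1 (in0=0, in1=1, in2=1, in3=0): n1=1, n2=1, n3=1, n4=0, n5=1, n6=0, n7=0, n8=0, n9=1, n10=1, n11=1, n12=0, giving Y1=1, Y2=0. Observed Y1=1, Y2=1.
Test 1: faults giving observed Y1=1, Y2=1 are {n12 stuck-at-1, n12 inverted output}.
Test 2 (in0=1, in1=1, in2=1, in3=1): fault-free n1=1, n2=0, n3=1, n4=0, n5=1, n6=0, n7=0, n8=0, n9=1, n10=0, n11=0, n12=1 → Y1=0, Y2=1; observed Y1=0, Y2=1. Eliminates n12 inverted output.
Only n12 stuck-at-1 is consistent with every test.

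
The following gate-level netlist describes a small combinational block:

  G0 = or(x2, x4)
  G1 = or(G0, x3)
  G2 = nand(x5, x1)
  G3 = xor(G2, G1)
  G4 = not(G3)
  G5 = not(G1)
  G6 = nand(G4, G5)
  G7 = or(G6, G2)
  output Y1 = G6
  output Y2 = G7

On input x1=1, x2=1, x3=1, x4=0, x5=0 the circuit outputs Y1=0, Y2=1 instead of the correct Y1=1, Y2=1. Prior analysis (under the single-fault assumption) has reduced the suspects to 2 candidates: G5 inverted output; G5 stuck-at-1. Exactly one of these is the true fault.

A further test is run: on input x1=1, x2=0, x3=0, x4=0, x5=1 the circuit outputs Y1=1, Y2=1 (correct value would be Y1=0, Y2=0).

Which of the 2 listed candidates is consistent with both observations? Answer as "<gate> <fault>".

G5 inverted output

Evaluate each candidate on input x1=1, x2=0, x3=0, x4=0, x5=1:
  G5 inverted output: G0=0, G1=0, G2=0, G3=0, G4=1, G5=0 [inverted output], G6=1, G7=1 → Y1=1, Y2=1 — matches
  G5 stuck-at-1: G0=0, G1=0, G2=0, G3=0, G4=1, G5=1 [stuck-at-1], G6=0, G7=0 → Y1=0, Y2=0 — eliminated
Only G5 inverted output reproduces the observed Y1=1, Y2=1.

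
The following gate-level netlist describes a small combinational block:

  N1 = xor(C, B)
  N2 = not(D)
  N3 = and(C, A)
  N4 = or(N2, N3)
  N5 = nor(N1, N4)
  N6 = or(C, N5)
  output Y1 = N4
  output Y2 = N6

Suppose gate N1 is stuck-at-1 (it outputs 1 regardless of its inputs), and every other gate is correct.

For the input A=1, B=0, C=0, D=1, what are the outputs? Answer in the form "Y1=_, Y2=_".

Propagate with N1 forced: N1=1 [stuck-at-1], N2=0, N3=0, N4=0, N5=0, N6=0.
So the outputs are Y1=0, Y2=0. (Without the fault they would be Y1=0, Y2=1.)

Y1=0, Y2=0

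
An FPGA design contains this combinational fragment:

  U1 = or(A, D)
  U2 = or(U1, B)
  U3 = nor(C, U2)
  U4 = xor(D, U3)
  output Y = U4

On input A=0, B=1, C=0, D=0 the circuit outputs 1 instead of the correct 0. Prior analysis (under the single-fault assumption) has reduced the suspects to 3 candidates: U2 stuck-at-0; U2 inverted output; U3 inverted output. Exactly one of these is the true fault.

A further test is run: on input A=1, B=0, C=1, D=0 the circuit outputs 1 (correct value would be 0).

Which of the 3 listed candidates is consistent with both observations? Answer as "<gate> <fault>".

U3 inverted output

Evaluate each candidate on input A=1, B=0, C=1, D=0:
  U2 stuck-at-0: U1=1, U2=0 [stuck-at-0], U3=0, U4=0 → 0 — eliminated
  U2 inverted output: U1=1, U2=0 [inverted output], U3=0, U4=0 → 0 — eliminated
  U3 inverted output: U1=1, U2=1, U3=1 [inverted output], U4=1 → 1 — matches
Only U3 inverted output reproduces the observed 1.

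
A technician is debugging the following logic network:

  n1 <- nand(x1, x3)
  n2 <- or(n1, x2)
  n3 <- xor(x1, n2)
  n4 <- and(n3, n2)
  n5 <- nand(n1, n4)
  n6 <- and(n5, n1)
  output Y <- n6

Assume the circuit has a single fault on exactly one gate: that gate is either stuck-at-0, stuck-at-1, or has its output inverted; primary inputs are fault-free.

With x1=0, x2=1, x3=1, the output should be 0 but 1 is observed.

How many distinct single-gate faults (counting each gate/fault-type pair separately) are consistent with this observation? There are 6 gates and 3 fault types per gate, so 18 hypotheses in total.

10

Fault-free: n1=1, n2=1, n3=1, n4=1, n5=0, n6=0 → 0. Observed 1.
  n1: none of the 3 fault types match ✗
  n2: stuck-at-0, inverted output ✓; others ✗
  n3: stuck-at-0, inverted output ✓; others ✗
  n4: stuck-at-0, inverted output ✓; others ✗
  n5: stuck-at-1, inverted output ✓; others ✗
  n6: stuck-at-1, inverted output ✓; others ✗
Consistent faults: {n2 stuck-at-0, n2 inverted output, n3 stuck-at-0, n3 inverted output, n4 stuck-at-0, n4 inverted output, n5 stuck-at-1, n5 inverted output, n6 stuck-at-1, n6 inverted output} — 10 in all.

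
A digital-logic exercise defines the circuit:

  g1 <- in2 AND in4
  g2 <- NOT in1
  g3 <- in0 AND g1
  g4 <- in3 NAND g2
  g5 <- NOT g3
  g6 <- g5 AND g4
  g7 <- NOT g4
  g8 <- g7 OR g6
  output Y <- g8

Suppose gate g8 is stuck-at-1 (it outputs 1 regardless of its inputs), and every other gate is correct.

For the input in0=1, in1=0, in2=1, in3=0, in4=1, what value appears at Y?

1

Propagate with g8 forced: g1=1, g2=1, g3=1, g4=1, g5=0, g6=0, g7=0, g8=1 [stuck-at-1].
So Y = 1. (Without the fault it would be 0.)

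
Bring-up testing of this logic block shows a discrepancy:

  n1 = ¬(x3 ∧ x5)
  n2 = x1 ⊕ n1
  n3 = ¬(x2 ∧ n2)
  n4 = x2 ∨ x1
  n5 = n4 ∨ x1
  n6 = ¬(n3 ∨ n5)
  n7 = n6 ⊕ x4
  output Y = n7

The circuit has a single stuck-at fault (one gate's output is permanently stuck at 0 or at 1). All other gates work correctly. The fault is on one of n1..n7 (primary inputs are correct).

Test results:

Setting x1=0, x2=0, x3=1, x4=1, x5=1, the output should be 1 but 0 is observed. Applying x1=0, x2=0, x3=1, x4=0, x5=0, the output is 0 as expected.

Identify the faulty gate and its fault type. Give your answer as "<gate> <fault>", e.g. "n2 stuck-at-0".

Fault-free values for test 1 (x1=0, x2=0, x3=1, x4=1, x5=1): n1=0, n2=0, n3=1, n4=0, n5=0, n6=0, n7=1, giving Y=1. Observed 0.
Test 1: faults giving observed 0 are {n3 stuck-at-0, n6 stuck-at-1, n7 stuck-at-0}.
Test 2 (x1=0, x2=0, x3=1, x4=0, x5=0): fault-free n1=1, n2=1, n3=1, n4=0, n5=0, n6=0, n7=0 → 0; observed 0. Eliminates n3 stuck-at-0, n6 stuck-at-1.
Only n7 stuck-at-0 is consistent with every test.

n7 stuck-at-0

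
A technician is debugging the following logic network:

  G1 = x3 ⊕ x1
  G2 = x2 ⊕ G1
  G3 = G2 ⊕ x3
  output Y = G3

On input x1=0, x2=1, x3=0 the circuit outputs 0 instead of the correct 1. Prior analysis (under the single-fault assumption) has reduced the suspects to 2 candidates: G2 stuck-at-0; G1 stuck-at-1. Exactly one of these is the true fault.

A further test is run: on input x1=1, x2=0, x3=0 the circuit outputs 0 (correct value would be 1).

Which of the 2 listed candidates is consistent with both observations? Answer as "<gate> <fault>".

G2 stuck-at-0

Evaluate each candidate on input x1=1, x2=0, x3=0:
  G2 stuck-at-0: G1=1, G2=0 [stuck-at-0], G3=0 → 0 — matches
  G1 stuck-at-1: G1=1 [stuck-at-1], G2=1, G3=1 → 1 — eliminated
Only G2 stuck-at-0 reproduces the observed 0.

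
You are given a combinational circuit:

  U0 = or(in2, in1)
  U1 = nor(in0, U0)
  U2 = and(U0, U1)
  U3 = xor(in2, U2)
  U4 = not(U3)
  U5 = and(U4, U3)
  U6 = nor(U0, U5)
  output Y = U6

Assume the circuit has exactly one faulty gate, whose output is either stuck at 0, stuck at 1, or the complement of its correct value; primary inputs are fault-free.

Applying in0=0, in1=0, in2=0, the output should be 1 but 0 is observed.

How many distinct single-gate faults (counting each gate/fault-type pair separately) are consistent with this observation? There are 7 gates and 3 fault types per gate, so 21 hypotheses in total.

6

Fault-free: U0=0, U1=1, U2=0, U3=0, U4=1, U5=0, U6=1 → 1. Observed 0.
  U0: stuck-at-1, inverted output ✓; others ✗
  U1: none of the 3 fault types match ✗
  U2: none of the 3 fault types match ✗
  U3: none of the 3 fault types match ✗
  U4: none of the 3 fault types match ✗
  U5: stuck-at-1, inverted output ✓; others ✗
  U6: stuck-at-0, inverted output ✓; others ✗
Consistent faults: {U0 stuck-at-1, U0 inverted output, U5 stuck-at-1, U5 inverted output, U6 stuck-at-0, U6 inverted output} — 6 in all.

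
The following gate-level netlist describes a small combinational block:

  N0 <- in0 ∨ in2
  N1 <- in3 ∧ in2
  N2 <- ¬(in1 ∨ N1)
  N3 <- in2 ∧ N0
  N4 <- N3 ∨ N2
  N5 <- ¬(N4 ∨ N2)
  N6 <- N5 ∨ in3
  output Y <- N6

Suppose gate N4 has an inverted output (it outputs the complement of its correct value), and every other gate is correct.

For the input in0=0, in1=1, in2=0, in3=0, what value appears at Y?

0

Propagate with N4 forced: N0=0, N1=0, N2=0, N3=0, N4=1 [inverted output], N5=0, N6=0.
So Y = 0. (Without the fault it would be 1.)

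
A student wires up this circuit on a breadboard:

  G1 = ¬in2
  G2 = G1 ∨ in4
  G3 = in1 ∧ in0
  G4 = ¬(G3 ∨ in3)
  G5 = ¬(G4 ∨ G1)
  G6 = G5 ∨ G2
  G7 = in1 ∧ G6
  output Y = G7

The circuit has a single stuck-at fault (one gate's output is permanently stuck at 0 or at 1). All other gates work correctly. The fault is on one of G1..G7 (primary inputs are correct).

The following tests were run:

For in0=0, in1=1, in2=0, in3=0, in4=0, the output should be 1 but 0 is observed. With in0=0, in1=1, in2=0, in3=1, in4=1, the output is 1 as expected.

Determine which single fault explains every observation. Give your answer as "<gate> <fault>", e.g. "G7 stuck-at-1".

Fault-free values for test 1 (in0=0, in1=1, in2=0, in3=0, in4=0): G1=1, G2=1, G3=0, G4=1, G5=0, G6=1, G7=1, giving Y=1. Observed 0.
Test 1: faults giving observed 0 are {G1 stuck-at-0, G2 stuck-at-0, G6 stuck-at-0, G7 stuck-at-0}.
Test 2 (in0=0, in1=1, in2=0, in3=1, in4=1): fault-free G1=1, G2=1, G3=0, G4=0, G5=0, G6=1, G7=1 → 1; observed 1. Eliminates G2 stuck-at-0, G6 stuck-at-0, G7 stuck-at-0.
Only G1 stuck-at-0 is consistent with every test.

G1 stuck-at-0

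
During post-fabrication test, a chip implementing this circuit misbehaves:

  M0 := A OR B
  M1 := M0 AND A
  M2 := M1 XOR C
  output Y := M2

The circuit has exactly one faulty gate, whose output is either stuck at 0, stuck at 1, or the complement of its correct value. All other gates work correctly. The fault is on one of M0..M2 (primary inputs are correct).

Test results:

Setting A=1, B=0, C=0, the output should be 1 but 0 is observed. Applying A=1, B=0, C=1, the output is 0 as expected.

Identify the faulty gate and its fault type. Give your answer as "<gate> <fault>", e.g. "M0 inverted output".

Fault-free values for test 1 (A=1, B=0, C=0): M0=1, M1=1, M2=1, giving Y=1. Observed 0.
Test 1: faults giving observed 0 are {M0 stuck-at-0, M0 inverted output, M1 stuck-at-0, M1 inverted output, M2 stuck-at-0, M2 inverted output}.
Test 2 (A=1, B=0, C=1): fault-free M0=1, M1=1, M2=0 → 0; observed 0. Eliminates M0 stuck-at-0, M0 inverted output, M1 stuck-at-0, M1 inverted output, M2 inverted output.
Only M2 stuck-at-0 is consistent with every test.

M2 stuck-at-0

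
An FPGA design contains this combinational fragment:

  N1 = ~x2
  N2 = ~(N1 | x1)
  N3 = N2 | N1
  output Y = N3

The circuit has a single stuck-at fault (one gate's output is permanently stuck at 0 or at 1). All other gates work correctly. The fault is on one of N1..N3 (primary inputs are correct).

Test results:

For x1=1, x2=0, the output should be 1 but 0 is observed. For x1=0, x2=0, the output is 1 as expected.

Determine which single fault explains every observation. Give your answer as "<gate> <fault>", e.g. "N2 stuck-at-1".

Fault-free values for test 1 (x1=1, x2=0): N1=1, N2=0, N3=1, giving Y=1. Observed 0.
Test 1: faults giving observed 0 are {N1 stuck-at-0, N3 stuck-at-0}.
Test 2 (x1=0, x2=0): fault-free N1=1, N2=0, N3=1 → 1; observed 1. Eliminates N3 stuck-at-0.
Only N1 stuck-at-0 is consistent with every test.

N1 stuck-at-0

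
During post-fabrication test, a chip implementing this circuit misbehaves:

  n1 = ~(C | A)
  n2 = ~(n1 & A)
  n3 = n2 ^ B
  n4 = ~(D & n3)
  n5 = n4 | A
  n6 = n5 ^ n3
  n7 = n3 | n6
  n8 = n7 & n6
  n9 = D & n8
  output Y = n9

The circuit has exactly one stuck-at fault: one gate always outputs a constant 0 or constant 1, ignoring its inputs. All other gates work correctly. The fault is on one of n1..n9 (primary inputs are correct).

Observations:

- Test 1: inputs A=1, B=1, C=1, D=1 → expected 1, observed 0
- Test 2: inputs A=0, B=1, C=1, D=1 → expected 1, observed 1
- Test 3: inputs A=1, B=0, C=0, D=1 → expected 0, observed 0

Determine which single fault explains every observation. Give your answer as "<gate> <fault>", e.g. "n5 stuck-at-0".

Fault-free values for test 1 (A=1, B=1, C=1, D=1): n1=0, n2=1, n3=0, n4=1, n5=1, n6=1, n7=1, n8=1, n9=1, giving Y=1. Observed 0.
Test 1: faults giving observed 0 are {n1 stuck-at-1, n2 stuck-at-0, n3 stuck-at-1, n5 stuck-at-0, n6 stuck-at-0, n7 stuck-at-0, n8 stuck-at-0, n9 stuck-at-0}.
Test 2 (A=0, B=1, C=1, D=1): fault-free n1=0, n2=1, n3=0, n4=1, n5=1, n6=1, n7=1, n8=1, n9=1 → 1; observed 1. Eliminates n5 stuck-at-0, n6 stuck-at-0, n7 stuck-at-0, n8 stuck-at-0, n9 stuck-at-0.
Test 3 (A=1, B=0, C=0, D=1): fault-free n1=0, n2=1, n3=1, n4=0, n5=1, n6=0, n7=1, n8=0, n9=0 → 0; observed 0. Eliminates n1 stuck-at-1, n2 stuck-at-0.
Only n3 stuck-at-1 is consistent with every test.

n3 stuck-at-1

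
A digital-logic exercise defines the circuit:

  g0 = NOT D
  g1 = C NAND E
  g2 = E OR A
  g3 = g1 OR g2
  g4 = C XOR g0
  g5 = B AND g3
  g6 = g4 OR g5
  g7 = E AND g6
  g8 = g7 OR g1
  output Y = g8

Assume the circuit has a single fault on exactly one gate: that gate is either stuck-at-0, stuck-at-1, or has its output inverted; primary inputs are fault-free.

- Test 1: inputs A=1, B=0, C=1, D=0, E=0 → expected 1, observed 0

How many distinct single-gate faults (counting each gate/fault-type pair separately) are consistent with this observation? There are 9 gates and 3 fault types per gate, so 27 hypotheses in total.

4

Fault-free: g0=1, g1=1, g2=1, g3=1, g4=0, g5=0, g6=0, g7=0, g8=1 → 1. Observed 0.
  g0: none of the 3 fault types match ✗
  g1: stuck-at-0, inverted output ✓; others ✗
  g2: none of the 3 fault types match ✗
  g3: none of the 3 fault types match ✗
  g4: none of the 3 fault types match ✗
  g5: none of the 3 fault types match ✗
  g6: none of the 3 fault types match ✗
  g7: none of the 3 fault types match ✗
  g8: stuck-at-0, inverted output ✓; others ✗
Consistent faults: {g1 stuck-at-0, g1 inverted output, g8 stuck-at-0, g8 inverted output} — 4 in all.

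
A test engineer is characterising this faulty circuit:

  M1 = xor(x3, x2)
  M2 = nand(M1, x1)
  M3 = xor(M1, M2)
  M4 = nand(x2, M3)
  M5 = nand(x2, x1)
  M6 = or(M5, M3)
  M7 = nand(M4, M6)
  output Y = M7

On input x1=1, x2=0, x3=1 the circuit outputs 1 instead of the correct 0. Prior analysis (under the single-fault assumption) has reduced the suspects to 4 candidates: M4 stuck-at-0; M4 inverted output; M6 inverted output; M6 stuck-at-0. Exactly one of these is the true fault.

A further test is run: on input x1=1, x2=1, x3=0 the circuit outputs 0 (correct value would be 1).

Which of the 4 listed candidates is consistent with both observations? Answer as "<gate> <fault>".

Evaluate each candidate on input x1=1, x2=1, x3=0:
  M4 stuck-at-0: M1=1, M2=0, M3=1, M4=0 [stuck-at-0], M5=0, M6=1, M7=1 → 1 — eliminated
  M4 inverted output: M1=1, M2=0, M3=1, M4=1 [inverted output], M5=0, M6=1, M7=0 → 0 — matches
  M6 inverted output: M1=1, M2=0, M3=1, M4=0, M5=0, M6=0 [inverted output], M7=1 → 1 — eliminated
  M6 stuck-at-0: M1=1, M2=0, M3=1, M4=0, M5=0, M6=0 [stuck-at-0], M7=1 → 1 — eliminated
Only M4 inverted output reproduces the observed 0.

M4 inverted output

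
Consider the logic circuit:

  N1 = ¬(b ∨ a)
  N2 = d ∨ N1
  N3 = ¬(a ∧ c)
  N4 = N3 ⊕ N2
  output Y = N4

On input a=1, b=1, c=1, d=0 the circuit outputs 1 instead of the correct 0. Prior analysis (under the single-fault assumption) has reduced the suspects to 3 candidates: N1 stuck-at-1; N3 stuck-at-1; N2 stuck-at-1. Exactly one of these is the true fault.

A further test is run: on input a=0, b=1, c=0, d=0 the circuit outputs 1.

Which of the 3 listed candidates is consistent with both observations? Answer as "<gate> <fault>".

Evaluate each candidate on input a=0, b=1, c=0, d=0:
  N1 stuck-at-1: N1=1 [stuck-at-1], N2=1, N3=1, N4=0 → 0 — eliminated
  N3 stuck-at-1: N1=0, N2=0, N3=1 [stuck-at-1], N4=1 → 1 — matches
  N2 stuck-at-1: N1=0, N2=1 [stuck-at-1], N3=1, N4=0 → 0 — eliminated
Only N3 stuck-at-1 reproduces the observed 1.

N3 stuck-at-1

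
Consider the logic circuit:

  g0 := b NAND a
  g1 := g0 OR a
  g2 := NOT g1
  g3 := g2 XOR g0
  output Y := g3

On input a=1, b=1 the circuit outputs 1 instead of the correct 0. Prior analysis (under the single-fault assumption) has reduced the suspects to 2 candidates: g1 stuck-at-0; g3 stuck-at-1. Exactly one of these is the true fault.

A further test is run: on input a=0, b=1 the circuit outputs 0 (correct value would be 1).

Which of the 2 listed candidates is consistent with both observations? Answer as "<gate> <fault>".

g1 stuck-at-0

Evaluate each candidate on input a=0, b=1:
  g1 stuck-at-0: g0=1, g1=0 [stuck-at-0], g2=1, g3=0 → 0 — matches
  g3 stuck-at-1: g0=1, g1=1, g2=0, g3=1 [stuck-at-1] → 1 — eliminated
Only g1 stuck-at-0 reproduces the observed 0.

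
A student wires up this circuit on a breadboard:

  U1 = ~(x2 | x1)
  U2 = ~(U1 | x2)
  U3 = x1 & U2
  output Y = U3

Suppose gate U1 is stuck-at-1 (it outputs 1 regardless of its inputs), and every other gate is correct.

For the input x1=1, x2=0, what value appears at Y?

Propagate with U1 forced: U1=1 [stuck-at-1], U2=0, U3=0.
So Y = 0. (Without the fault it would be 1.)

0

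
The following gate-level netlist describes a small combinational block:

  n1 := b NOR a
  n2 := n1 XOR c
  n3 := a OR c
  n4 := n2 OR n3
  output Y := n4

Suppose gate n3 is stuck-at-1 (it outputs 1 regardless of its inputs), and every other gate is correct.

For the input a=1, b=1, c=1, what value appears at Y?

Propagate with n3 forced: n1=0, n2=1, n3=1 [stuck-at-1], n4=1.
So Y = 1. (Same as the fault-free value — the fault is masked on this input.)

1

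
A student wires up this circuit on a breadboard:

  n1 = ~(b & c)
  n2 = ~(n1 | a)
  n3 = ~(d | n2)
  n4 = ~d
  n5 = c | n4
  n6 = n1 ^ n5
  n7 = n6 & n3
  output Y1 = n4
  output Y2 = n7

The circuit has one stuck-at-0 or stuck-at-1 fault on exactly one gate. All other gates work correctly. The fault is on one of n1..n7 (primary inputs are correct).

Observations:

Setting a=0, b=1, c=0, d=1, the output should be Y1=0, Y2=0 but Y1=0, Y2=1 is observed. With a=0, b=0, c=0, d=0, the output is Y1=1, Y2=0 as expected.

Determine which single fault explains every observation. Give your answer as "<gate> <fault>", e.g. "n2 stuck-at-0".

Fault-free values for test 1 (a=0, b=1, c=0, d=1): n1=1, n2=0, n3=0, n4=0, n5=0, n6=1, n7=0, giving Y1=0, Y2=0. Observed Y1=0, Y2=1.
Test 1: faults giving observed Y1=0, Y2=1 are {n3 stuck-at-1, n7 stuck-at-1}.
Test 2 (a=0, b=0, c=0, d=0): fault-free n1=1, n2=0, n3=1, n4=1, n5=1, n6=0, n7=0 → Y1=1, Y2=0; observed Y1=1, Y2=0. Eliminates n7 stuck-at-1.
Only n3 stuck-at-1 is consistent with every test.

n3 stuck-at-1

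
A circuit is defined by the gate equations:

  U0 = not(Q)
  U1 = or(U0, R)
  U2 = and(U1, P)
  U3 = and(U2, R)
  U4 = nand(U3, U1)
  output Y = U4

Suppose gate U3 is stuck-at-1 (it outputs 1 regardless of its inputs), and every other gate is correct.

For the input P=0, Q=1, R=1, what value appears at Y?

Propagate with U3 forced: U0=0, U1=1, U2=0, U3=1 [stuck-at-1], U4=0.
So Y = 0. (Without the fault it would be 1.)

0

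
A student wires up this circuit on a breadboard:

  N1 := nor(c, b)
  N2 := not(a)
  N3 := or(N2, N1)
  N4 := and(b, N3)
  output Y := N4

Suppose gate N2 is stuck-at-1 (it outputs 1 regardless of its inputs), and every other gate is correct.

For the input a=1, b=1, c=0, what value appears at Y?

Propagate with N2 forced: N1=0, N2=1 [stuck-at-1], N3=1, N4=1.
So Y = 1. (Without the fault it would be 0.)

1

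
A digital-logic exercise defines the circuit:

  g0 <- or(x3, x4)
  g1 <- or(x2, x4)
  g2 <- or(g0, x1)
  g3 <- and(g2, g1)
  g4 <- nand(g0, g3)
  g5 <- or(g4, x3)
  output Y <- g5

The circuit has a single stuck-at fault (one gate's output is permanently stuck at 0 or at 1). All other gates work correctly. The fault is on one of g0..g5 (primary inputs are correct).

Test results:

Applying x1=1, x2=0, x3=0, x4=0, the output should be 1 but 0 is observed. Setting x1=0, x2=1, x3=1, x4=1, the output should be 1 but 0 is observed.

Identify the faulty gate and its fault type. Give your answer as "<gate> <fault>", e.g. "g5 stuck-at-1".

Fault-free values for test 1 (x1=1, x2=0, x3=0, x4=0): g0=0, g1=0, g2=1, g3=0, g4=1, g5=1, giving Y=1. Observed 0.
Test 1: faults giving observed 0 are {g4 stuck-at-0, g5 stuck-at-0}.
Test 2 (x1=0, x2=1, x3=1, x4=1): fault-free g0=1, g1=1, g2=1, g3=1, g4=0, g5=1 → 1; observed 0. Eliminates g4 stuck-at-0.
Only g5 stuck-at-0 is consistent with every test.

g5 stuck-at-0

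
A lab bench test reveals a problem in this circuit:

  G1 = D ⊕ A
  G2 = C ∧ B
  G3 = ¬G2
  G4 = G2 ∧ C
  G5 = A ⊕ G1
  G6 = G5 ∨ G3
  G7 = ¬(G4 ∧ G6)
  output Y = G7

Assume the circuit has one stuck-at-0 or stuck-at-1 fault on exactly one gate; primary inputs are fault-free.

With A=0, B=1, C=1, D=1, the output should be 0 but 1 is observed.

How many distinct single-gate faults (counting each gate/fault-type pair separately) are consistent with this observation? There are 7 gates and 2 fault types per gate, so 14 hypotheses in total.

6

Fault-free: G1=1, G2=1, G3=0, G4=1, G5=1, G6=1, G7=0 → 0. Observed 1.
  G1 stuck-at-0: output 1 ✓
  G1 stuck-at-1: output 0 ✗
  G2 stuck-at-0: output 1 ✓
  G2 stuck-at-1: output 0 ✗
  G3 stuck-at-0: output 0 ✗
  G3 stuck-at-1: output 0 ✗
  G4 stuck-at-0: output 1 ✓
  G4 stuck-at-1: output 0 ✗
  G5 stuck-at-0: output 1 ✓
  G5 stuck-at-1: output 0 ✗
  G6 stuck-at-0: output 1 ✓
  G6 stuck-at-1: output 0 ✗
  G7 stuck-at-0: output 0 ✗
  G7 stuck-at-1: output 1 ✓
Consistent faults: {G1 stuck-at-0, G2 stuck-at-0, G4 stuck-at-0, G5 stuck-at-0, G6 stuck-at-0, G7 stuck-at-1} — 6 in all.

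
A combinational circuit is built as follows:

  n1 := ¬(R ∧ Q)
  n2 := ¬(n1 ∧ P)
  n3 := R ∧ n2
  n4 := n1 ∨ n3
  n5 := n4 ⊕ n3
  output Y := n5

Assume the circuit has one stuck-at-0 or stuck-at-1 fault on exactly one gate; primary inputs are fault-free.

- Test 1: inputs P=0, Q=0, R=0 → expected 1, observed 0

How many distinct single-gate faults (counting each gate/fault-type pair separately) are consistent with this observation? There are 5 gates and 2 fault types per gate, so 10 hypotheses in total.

Fault-free: n1=1, n2=1, n3=0, n4=1, n5=1 → 1. Observed 0.
  n1 stuck-at-0: output 0 ✓
  n1 stuck-at-1: output 1 ✗
  n2 stuck-at-0: output 1 ✗
  n2 stuck-at-1: output 1 ✗
  n3 stuck-at-0: output 1 ✗
  n3 stuck-at-1: output 0 ✓
  n4 stuck-at-0: output 0 ✓
  n4 stuck-at-1: output 1 ✗
  n5 stuck-at-0: output 0 ✓
  n5 stuck-at-1: output 1 ✗
Consistent faults: {n1 stuck-at-0, n3 stuck-at-1, n4 stuck-at-0, n5 stuck-at-0} — 4 in all.

4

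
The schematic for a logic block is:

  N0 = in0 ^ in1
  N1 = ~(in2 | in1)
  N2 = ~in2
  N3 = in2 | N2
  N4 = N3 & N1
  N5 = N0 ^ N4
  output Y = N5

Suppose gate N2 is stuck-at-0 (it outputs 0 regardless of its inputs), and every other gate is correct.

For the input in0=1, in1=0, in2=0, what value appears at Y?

1

Propagate with N2 forced: N0=1, N1=1, N2=0 [stuck-at-0], N3=0, N4=0, N5=1.
So Y = 1. (Without the fault it would be 0.)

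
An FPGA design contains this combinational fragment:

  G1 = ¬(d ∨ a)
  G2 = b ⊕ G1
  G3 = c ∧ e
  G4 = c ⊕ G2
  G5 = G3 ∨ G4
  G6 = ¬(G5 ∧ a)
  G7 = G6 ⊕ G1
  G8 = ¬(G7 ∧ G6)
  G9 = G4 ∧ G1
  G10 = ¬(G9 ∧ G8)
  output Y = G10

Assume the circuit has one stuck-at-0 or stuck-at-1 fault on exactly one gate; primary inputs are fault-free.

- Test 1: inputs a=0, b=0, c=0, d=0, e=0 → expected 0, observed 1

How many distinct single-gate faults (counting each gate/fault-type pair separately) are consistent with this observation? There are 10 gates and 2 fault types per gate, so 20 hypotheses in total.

7

Fault-free: G1=1, G2=1, G3=0, G4=1, G5=1, G6=1, G7=0, G8=1, G9=1, G10=0 → 0. Observed 1.
  G1: stuck-at-0 ✓; others ✗
  G2: stuck-at-0 ✓; others ✗
  G3: none of the 2 fault types match ✗
  G4: stuck-at-0 ✓; others ✗
  G5: none of the 2 fault types match ✗
  G6: none of the 2 fault types match ✗
  G7: stuck-at-1 ✓; others ✗
  G8: stuck-at-0 ✓; others ✗
  G9: stuck-at-0 ✓; others ✗
  G10: stuck-at-1 ✓; others ✗
Consistent faults: {G1 stuck-at-0, G2 stuck-at-0, G4 stuck-at-0, G7 stuck-at-1, G8 stuck-at-0, G9 stuck-at-0, G10 stuck-at-1} — 7 in all.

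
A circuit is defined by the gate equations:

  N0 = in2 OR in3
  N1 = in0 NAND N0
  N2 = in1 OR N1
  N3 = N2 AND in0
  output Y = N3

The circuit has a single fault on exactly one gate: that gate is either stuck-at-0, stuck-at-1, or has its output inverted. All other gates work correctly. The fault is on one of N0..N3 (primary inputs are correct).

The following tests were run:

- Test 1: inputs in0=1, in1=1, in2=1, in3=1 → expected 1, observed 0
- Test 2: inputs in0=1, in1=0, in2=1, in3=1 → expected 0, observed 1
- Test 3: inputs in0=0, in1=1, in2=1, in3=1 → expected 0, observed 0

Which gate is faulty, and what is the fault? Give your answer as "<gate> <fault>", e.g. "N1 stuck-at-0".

N2 inverted output

Fault-free values for test 1 (in0=1, in1=1, in2=1, in3=1): N0=1, N1=0, N2=1, N3=1, giving Y=1. Observed 0.
Test 1: faults giving observed 0 are {N2 stuck-at-0, N2 inverted output, N3 stuck-at-0, N3 inverted output}.
Test 2 (in0=1, in1=0, in2=1, in3=1): fault-free N0=1, N1=0, N2=0, N3=0 → 0; observed 1. Eliminates N2 stuck-at-0, N3 stuck-at-0.
Test 3 (in0=0, in1=1, in2=1, in3=1): fault-free N0=1, N1=1, N2=1, N3=0 → 0; observed 0. Eliminates N3 inverted output.
Only N2 inverted output is consistent with every test.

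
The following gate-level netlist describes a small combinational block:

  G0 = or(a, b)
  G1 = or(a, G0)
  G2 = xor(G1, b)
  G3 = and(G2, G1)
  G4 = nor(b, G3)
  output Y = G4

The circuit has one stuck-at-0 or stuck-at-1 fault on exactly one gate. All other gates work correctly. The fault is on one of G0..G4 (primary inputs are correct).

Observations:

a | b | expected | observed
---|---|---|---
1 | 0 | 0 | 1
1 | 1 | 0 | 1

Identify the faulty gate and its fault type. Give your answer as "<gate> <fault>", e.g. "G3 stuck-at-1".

G4 stuck-at-1

Fault-free values for test 1 (a=1, b=0): G0=1, G1=1, G2=1, G3=1, G4=0, giving Y=0. Observed 1.
Test 1: faults giving observed 1 are {G1 stuck-at-0, G2 stuck-at-0, G3 stuck-at-0, G4 stuck-at-1}.
Test 2 (a=1, b=1): fault-free G0=1, G1=1, G2=0, G3=0, G4=0 → 0; observed 1. Eliminates G1 stuck-at-0, G2 stuck-at-0, G3 stuck-at-0.
Only G4 stuck-at-1 is consistent with every test.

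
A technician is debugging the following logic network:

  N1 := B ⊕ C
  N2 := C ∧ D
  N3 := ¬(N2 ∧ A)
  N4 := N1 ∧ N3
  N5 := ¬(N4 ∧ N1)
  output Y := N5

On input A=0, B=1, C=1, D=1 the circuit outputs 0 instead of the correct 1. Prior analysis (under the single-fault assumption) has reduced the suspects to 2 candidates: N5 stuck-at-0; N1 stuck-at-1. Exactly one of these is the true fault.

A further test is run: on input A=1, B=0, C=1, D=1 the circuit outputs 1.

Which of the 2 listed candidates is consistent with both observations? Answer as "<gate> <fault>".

N1 stuck-at-1

Evaluate each candidate on input A=1, B=0, C=1, D=1:
  N5 stuck-at-0: N1=1, N2=1, N3=0, N4=0, N5=0 [stuck-at-0] → 0 — eliminated
  N1 stuck-at-1: N1=1 [stuck-at-1], N2=1, N3=0, N4=0, N5=1 → 1 — matches
Only N1 stuck-at-1 reproduces the observed 1.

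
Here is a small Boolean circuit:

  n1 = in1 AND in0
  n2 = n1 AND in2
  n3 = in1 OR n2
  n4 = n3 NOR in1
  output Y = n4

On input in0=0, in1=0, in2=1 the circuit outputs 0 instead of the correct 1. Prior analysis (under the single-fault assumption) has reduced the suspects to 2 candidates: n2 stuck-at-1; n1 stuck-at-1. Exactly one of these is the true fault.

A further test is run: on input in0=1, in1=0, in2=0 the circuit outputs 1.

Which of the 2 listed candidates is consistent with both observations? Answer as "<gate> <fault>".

Evaluate each candidate on input in0=1, in1=0, in2=0:
  n2 stuck-at-1: n1=0, n2=1 [stuck-at-1], n3=1, n4=0 → 0 — eliminated
  n1 stuck-at-1: n1=1 [stuck-at-1], n2=0, n3=0, n4=1 → 1 — matches
Only n1 stuck-at-1 reproduces the observed 1.

n1 stuck-at-1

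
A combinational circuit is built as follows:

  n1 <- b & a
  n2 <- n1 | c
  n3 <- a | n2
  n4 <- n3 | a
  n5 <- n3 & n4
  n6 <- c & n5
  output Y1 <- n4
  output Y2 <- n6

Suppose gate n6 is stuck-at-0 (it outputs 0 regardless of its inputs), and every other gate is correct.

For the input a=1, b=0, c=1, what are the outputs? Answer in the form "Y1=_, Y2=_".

Propagate with n6 forced: n1=0, n2=1, n3=1, n4=1, n5=1, n6=0 [stuck-at-0].
So the outputs are Y1=1, Y2=0. (Without the fault they would be Y1=1, Y2=1.)

Y1=1, Y2=0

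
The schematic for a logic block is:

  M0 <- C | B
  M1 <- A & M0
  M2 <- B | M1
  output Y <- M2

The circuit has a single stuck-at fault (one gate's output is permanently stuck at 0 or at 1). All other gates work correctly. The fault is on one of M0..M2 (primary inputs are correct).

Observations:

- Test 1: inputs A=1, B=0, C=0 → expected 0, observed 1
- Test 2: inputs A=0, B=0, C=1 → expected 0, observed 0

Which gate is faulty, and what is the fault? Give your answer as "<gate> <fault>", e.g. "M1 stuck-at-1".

M0 stuck-at-1

Fault-free values for test 1 (A=1, B=0, C=0): M0=0, M1=0, M2=0, giving Y=0. Observed 1.
Test 1: faults giving observed 1 are {M0 stuck-at-1, M1 stuck-at-1, M2 stuck-at-1}.
Test 2 (A=0, B=0, C=1): fault-free M0=1, M1=0, M2=0 → 0; observed 0. Eliminates M1 stuck-at-1, M2 stuck-at-1.
Only M0 stuck-at-1 is consistent with every test.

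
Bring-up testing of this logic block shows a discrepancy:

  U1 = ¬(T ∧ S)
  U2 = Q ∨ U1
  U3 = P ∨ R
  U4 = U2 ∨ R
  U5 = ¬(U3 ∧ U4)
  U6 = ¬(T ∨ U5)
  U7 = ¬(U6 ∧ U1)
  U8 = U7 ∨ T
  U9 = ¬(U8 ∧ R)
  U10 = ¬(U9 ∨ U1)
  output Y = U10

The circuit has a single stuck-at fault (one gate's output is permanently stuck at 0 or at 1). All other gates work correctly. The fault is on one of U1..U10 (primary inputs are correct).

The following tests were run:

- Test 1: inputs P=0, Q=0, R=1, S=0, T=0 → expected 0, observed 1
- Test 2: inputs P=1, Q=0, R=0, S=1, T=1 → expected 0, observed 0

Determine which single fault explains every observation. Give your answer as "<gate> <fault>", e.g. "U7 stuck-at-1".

U1 stuck-at-0

Fault-free values for test 1 (P=0, Q=0, R=1, S=0, T=0): U1=1, U2=1, U3=1, U4=1, U5=0, U6=1, U7=0, U8=0, U9=1, U10=0, giving Y=0. Observed 1.
Test 1: faults giving observed 1 are {U1 stuck-at-0, U10 stuck-at-1}.
Test 2 (P=1, Q=0, R=0, S=1, T=1): fault-free U1=0, U2=0, U3=1, U4=0, U5=1, U6=0, U7=1, U8=1, U9=1, U10=0 → 0; observed 0. Eliminates U10 stuck-at-1.
Only U1 stuck-at-0 is consistent with every test.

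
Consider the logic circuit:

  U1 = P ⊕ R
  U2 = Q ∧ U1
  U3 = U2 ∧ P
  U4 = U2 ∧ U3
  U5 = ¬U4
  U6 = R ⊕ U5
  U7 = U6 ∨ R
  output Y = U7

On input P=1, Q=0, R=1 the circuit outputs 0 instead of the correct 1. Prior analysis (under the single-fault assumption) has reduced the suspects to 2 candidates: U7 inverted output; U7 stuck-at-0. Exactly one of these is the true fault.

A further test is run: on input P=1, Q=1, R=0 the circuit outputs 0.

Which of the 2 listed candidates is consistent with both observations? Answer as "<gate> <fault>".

U7 stuck-at-0

Evaluate each candidate on input P=1, Q=1, R=0:
  U7 inverted output: U1=1, U2=1, U3=1, U4=1, U5=0, U6=0, U7=1 [inverted output] → 1 — eliminated
  U7 stuck-at-0: U1=1, U2=1, U3=1, U4=1, U5=0, U6=0, U7=0 [stuck-at-0] → 0 — matches
Only U7 stuck-at-0 reproduces the observed 0.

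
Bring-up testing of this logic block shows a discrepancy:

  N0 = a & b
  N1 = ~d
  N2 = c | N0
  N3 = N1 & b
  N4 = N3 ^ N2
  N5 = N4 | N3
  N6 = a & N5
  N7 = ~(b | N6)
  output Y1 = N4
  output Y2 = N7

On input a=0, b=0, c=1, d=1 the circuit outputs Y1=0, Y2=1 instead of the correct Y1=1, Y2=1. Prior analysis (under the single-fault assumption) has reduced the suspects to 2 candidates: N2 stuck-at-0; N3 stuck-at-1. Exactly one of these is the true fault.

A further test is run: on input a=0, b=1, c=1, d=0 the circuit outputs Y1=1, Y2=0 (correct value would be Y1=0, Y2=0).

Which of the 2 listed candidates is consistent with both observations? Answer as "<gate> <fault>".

N2 stuck-at-0

Evaluate each candidate on input a=0, b=1, c=1, d=0:
  N2 stuck-at-0: N0=0, N1=1, N2=0 [stuck-at-0], N3=1, N4=1, N5=1, N6=0, N7=0 → Y1=1, Y2=0 — matches
  N3 stuck-at-1: N0=0, N1=1, N2=1, N3=1 [stuck-at-1], N4=0, N5=1, N6=0, N7=0 → Y1=0, Y2=0 — eliminated
Only N2 stuck-at-0 reproduces the observed Y1=1, Y2=0.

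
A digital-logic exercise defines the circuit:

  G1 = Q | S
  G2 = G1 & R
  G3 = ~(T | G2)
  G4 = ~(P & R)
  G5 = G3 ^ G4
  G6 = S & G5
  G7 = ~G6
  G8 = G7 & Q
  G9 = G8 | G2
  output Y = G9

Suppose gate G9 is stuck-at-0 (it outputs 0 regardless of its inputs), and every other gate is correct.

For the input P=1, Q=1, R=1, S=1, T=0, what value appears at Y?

0

Propagate with G9 forced: G1=1, G2=1, G3=0, G4=0, G5=0, G6=0, G7=1, G8=1, G9=0 [stuck-at-0].
So Y = 0. (Without the fault it would be 1.)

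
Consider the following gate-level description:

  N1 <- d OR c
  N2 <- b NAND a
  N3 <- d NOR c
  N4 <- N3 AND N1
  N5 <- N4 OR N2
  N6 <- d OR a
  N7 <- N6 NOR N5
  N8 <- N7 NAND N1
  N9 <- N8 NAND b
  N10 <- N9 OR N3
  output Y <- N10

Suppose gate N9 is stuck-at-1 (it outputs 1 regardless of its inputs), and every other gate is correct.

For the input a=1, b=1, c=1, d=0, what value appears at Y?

1

Propagate with N9 forced: N1=1, N2=0, N3=0, N4=0, N5=0, N6=1, N7=0, N8=1, N9=1 [stuck-at-1], N10=1.
So Y = 1. (Without the fault it would be 0.)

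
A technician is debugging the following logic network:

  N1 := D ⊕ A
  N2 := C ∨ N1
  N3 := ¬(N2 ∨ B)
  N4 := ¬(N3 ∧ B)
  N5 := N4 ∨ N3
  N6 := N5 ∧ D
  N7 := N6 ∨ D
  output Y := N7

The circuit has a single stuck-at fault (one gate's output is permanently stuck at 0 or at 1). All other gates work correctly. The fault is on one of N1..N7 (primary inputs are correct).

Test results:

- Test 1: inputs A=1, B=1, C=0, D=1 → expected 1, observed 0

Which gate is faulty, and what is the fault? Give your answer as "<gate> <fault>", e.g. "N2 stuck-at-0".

Fault-free values for test 1 (A=1, B=1, C=0, D=1): N1=0, N2=0, N3=0, N4=1, N5=1, N6=1, N7=1, giving Y=1. Observed 0.
Test 1: faults giving observed 0 are {N7 stuck-at-0}.
Only N7 stuck-at-0 is consistent with every test.

N7 stuck-at-0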